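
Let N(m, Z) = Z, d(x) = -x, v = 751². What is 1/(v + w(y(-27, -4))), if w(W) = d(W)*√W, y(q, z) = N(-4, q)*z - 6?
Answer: 564001/318096066793 + 102*√102/318096066793 ≈ 1.7763e-6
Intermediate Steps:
v = 564001
y(q, z) = -6 + q*z (y(q, z) = q*z - 6 = -6 + q*z)
w(W) = -W^(3/2) (w(W) = (-W)*√W = -W^(3/2))
1/(v + w(y(-27, -4))) = 1/(564001 - (-6 - 27*(-4))^(3/2)) = 1/(564001 - (-6 + 108)^(3/2)) = 1/(564001 - 102^(3/2)) = 1/(564001 - 102*√102)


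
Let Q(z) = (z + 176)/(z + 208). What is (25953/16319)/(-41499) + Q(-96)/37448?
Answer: -1139034901/59174771212872 ≈ -1.9249e-5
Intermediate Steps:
Q(z) = (176 + z)/(208 + z)
(25953/16319)/(-41499) + Q(-96)/37448 = (25953/16319)/(-41499) + ((176 - 96)/(208 - 96))/37448 = (25953*(1/16319))*(-1/41499) + (80/112)*(1/37448) = (25953/16319)*(-1/41499) + ((1/112)*80)*(1/37448) = -8651/225740727 + (5/7)*(1/37448) = -8651/225740727 + 5/262136 = -1139034901/59174771212872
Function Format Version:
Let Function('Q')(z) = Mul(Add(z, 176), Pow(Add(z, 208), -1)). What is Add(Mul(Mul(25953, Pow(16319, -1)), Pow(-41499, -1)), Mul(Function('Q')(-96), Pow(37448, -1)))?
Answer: Rational(-1139034901, 59174771212872) ≈ -1.9249e-5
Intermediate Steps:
Function('Q')(z) = Mul(Pow(Add(208, z), -1), Add(176, z)) (Function('Q')(z) = Mul(Add(176, z), Pow(Add(208, z), -1)) = Mul(Pow(Add(208, z), -1), Add(176, z)))
Add(Mul(Mul(25953, Pow(16319, -1)), Pow(-41499, -1)), Mul(Function('Q')(-96), Pow(37448, -1))) = Add(Mul(Mul(25953, Pow(16319, -1)), Pow(-41499, -1)), Mul(Mul(Pow(Add(208, -96), -1), Add(176, -96)), Pow(37448, -1))) = Add(Mul(Mul(25953, Rational(1, 16319)), Rational(-1, 41499)), Mul(Mul(Pow(112, -1), 80), Rational(1, 37448))) = Add(Mul(Rational(25953, 16319), Rational(-1, 41499)), Mul(Mul(Rational(1, 112), 80), Rational(1, 37448))) = Add(Rational(-8651, 225740727), Mul(Rational(5, 7), Rational(1, 37448))) = Add(Rational(-8651, 225740727), Rational(5, 262136)) = Rational(-1139034901, 59174771212872)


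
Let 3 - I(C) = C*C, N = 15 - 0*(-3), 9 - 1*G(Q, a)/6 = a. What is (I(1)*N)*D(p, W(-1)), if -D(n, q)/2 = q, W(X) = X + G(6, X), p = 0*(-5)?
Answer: -3540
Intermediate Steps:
p = 0
G(Q, a) = 54 - 6*a
W(X) = 54 - 5*X (W(X) = X + (54 - 6*X) = 54 - 5*X)
D(n, q) = -2*q
N = 15 (N = 15 - 1*0 = 15 + 0 = 15)
I(C) = 3 - C² (I(C) = 3 - C*C = 3 - C²)
(I(1)*N)*D(p, W(-1)) = ((3 - 1*1²)*15)*(-2*(54 - 5*(-1))) = ((3 - 1*1)*15)*(-2*(54 + 5)) = ((3 - 1)*15)*(-2*59) = (2*15)*(-118) = 30*(-118) = -3540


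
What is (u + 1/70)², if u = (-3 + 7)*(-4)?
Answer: 1252161/4900 ≈ 255.54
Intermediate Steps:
u = -16 (u = 4*(-4) = -16)
(u + 1/70)² = (-16 + 1/70)² = (-1119/70)² = 1252161/4900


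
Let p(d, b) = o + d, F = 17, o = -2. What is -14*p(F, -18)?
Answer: -210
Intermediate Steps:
p(d, b) = -2 + d
-14*p(F, -18) = -14*(-2 + 17) = -14*15 = -210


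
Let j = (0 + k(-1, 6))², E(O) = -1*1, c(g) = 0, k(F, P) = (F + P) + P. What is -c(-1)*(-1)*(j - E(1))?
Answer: 0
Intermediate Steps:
k(F, P) = F + 2*P
E(O) = -1
j = 121 (j = (0 + (-1 + 2*6))² = (0 + (-1 + 12))² = (0 + 11)² = 11² = 121)
-c(-1)*(-1)*(j - E(1)) = -0*(-1)*(121 - 1*(-1)) = -0*(121 + 1) = -0*122 = -1*0 = 0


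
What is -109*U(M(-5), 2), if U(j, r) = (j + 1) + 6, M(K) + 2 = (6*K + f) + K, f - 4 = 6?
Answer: 2180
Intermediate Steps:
f = 10 (f = 4 + 6 = 10)
M(K) = 8 + 7*K (M(K) = -2 + ((6*K + 10) + K) = -2 + ((10 + 6*K) + K) = -2 + (10 + 7*K) = 8 + 7*K)
U(j, r) = 7 + j (U(j, r) = (1 + j) + 6 = 7 + j)
-109*U(M(-5), 2) = -109*(7 + (8 + 7*(-5))) = -109*(7 + (8 - 35)) = -109*(7 - 27) = -109*(-20) = 2180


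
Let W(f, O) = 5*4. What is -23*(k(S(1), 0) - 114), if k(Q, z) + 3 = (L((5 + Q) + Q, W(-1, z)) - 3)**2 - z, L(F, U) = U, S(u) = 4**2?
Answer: -3956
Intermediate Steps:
W(f, O) = 20
S(u) = 16
k(Q, z) = 286 - z (k(Q, z) = -3 + ((20 - 3)**2 - z) = -3 + (17**2 - z) = -3 + (289 - z) = 286 - z)
-23*(k(S(1), 0) - 114) = -23*((286 - 1*0) - 114) = -23*((286 + 0) - 114) = -23*(286 - 114) = -23*172 = -3956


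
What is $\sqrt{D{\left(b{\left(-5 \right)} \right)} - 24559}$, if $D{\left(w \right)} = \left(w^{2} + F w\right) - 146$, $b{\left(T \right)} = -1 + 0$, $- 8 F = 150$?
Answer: $\frac{i \sqrt{98741}}{2} \approx 157.12 i$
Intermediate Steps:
$F = - \frac{75}{4}$ ($F = \left(- \frac{1}{8}\right) 150 = - \frac{75}{4} \approx -18.75$)
$b{\left(T \right)} = -1$
$D{\left(w \right)} = -146 + w^{2} - \frac{75 w}{4}$ ($D{\left(w \right)} = \left(w^{2} - \frac{75 w}{4}\right) - 146 = -146 + w^{2} - \frac{75 w}{4}$)
$\sqrt{D{\left(b{\left(-5 \right)} \right)} - 24559} = \sqrt{\left(-146 + \left(-1\right)^{2} - - \frac{75}{4}\right) - 24559} = \sqrt{\left(-146 + 1 + \frac{75}{4}\right) - 24559} = \sqrt{- \frac{505}{4} - 24559} = \sqrt{- \frac{98741}{4}} = \frac{i \sqrt{98741}}{2}$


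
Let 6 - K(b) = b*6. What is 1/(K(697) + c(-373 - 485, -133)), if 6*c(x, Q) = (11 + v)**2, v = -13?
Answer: -3/12526 ≈ -0.00023950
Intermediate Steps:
c(x, Q) = 2/3 (c(x, Q) = (11 - 13)**2/6 = (1/6)*(-2)**2 = (1/6)*4 = 2/3)
K(b) = 6 - 6*b (K(b) = 6 - b*6 = 6 - 6*b)
1/(K(697) + c(-373 - 485, -133)) = 1/((6 - 6*697) + 2/3) = 1/((6 - 4182) + 2/3) = 1/(-4176 + 2/3) = 1/(-12526/3) = -3/12526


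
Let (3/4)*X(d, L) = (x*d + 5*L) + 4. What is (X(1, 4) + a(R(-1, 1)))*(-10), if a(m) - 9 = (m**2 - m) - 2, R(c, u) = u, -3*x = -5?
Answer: -3710/9 ≈ -412.22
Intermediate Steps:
x = 5/3 (x = -1/3*(-5) = 5/3 ≈ 1.6667)
a(m) = 7 + m**2 - m (a(m) = 9 + ((m**2 - m) - 2) = 9 + (-2 + m**2 - m) = 7 + m**2 - m)
X(d, L) = 16/3 + 20*L/3 + 20*d/9 (X(d, L) = 4*((5*d/3 + 5*L) + 4)/3 = 4*((5*L + 5*d/3) + 4)/3 = 4*(4 + 5*L + 5*d/3)/3 = 16/3 + 20*L/3 + 20*d/9)
(X(1, 4) + a(R(-1, 1)))*(-10) = ((16/3 + (20/3)*4 + (20/9)*1) + (7 + 1**2 - 1*1))*(-10) = ((16/3 + 80/3 + 20/9) + (7 + 1 - 1))*(-10) = (308/9 + 7)*(-10) = (371/9)*(-10) = -3710/9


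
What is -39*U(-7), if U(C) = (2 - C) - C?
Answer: -624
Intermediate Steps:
U(C) = 2 - 2*C
-39*U(-7) = -39*(2 - 2*(-7)) = -39*(2 + 14) = -39*16 = -624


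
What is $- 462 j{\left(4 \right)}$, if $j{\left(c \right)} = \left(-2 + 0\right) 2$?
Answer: $1848$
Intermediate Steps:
$j{\left(c \right)} = -4$ ($j{\left(c \right)} = \left(-2\right) 2 = -4$)
$- 462 j{\left(4 \right)} = \left(-462\right) \left(-4\right) = 1848$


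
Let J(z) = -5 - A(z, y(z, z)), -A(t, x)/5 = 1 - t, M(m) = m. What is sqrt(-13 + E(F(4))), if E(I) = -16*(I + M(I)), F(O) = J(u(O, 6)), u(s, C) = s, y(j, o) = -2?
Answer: sqrt(627) ≈ 25.040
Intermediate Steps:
A(t, x) = -5 + 5*t (A(t, x) = -5*(1 - t) = -5 + 5*t)
J(z) = -5*z (J(z) = -5 - (-5 + 5*z) = -5 + (5 - 5*z) = -5*z)
F(O) = -5*O
E(I) = -32*I (E(I) = -16*(I + I) = -32*I)
sqrt(-13 + E(F(4))) = sqrt(-13 - (-160)*4) = sqrt(-13 - 32*(-20)) = sqrt(-13 + 640) = sqrt(627)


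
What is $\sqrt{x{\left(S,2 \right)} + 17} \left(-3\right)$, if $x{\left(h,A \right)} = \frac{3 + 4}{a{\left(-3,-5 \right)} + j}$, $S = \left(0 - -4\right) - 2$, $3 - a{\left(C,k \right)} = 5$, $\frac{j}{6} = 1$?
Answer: $- \frac{15 \sqrt{3}}{2} \approx -12.99$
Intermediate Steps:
$j = 6$ ($j = 6 \cdot 1 = 6$)
$a{\left(C,k \right)} = -2$ ($a{\left(C,k \right)} = 3 - 5 = -2$)
$S = 2$ ($S = \left(0 + 4\right) - 2 = 4 - 2 = 2$)
$x{\left(h,A \right)} = \frac{7}{4}$ ($x{\left(h,A \right)} = \frac{3 + 4}{-2 + 6} = \frac{7}{4}$)
$\sqrt{x{\left(S,2 \right)} + 17} \left(-3\right) = \sqrt{\frac{7}{4} + 17} \left(-3\right) = \sqrt{\frac{75}{4}} \left(-3\right) = \frac{5 \sqrt{3}}{2} \left(-3\right) = - \frac{15 \sqrt{3}}{2}$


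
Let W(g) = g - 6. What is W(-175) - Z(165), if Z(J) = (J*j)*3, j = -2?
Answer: 809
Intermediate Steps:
W(g) = -6 + g
Z(J) = -6*J (Z(J) = (J*(-2))*3 = -2*J*3 = -6*J)
W(-175) - Z(165) = (-6 - 175) - (-6)*165 = -181 - 1*(-990) = -181 + 990 = 809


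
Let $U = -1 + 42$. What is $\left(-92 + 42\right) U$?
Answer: $-2050$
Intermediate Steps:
$U = 41$
$\left(-92 + 42\right) U = \left(-92 + 42\right) 41 = \left(-50\right) 41 = -2050$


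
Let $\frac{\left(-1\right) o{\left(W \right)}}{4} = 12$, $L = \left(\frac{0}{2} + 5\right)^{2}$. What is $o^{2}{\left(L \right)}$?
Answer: $2304$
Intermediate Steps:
$L = 25$ ($L = \left(0 \cdot \frac{1}{2} + 5\right)^{2} = \left(0 + 5\right)^{2} = 5^{2} = 25$)
$o{\left(W \right)} = -48$ ($o{\left(W \right)} = \left(-4\right) 12 = -48$)
$o^{2}{\left(L \right)} = \left(-48\right)^{2} = 2304$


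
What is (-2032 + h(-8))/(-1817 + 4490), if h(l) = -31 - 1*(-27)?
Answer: -2036/2673 ≈ -0.76169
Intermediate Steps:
h(l) = -4 (h(l) = -31 + 27 = -4)
(-2032 + h(-8))/(-1817 + 4490) = (-2032 - 4)/(-1817 + 4490) = -2036/2673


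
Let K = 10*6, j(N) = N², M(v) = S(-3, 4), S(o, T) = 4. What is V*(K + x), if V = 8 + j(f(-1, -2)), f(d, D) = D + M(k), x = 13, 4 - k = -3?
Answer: 876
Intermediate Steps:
k = 7 (k = 4 - 1*(-3) = 4 + 3 = 7)
M(v) = 4
f(d, D) = 4 + D (f(d, D) = D + 4 = 4 + D)
K = 60
V = 12 (V = 8 + (4 - 2)² = 8 + 2² = 8 + 4 = 12)
V*(K + x) = 12*(60 + 13) = 12*73 = 876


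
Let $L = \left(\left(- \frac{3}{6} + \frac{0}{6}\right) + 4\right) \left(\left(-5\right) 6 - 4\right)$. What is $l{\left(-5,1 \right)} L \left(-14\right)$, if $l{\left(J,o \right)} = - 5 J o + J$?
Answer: $33320$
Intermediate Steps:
$l{\left(J,o \right)} = J - 5 J o$ ($l{\left(J,o \right)} = - 5 J o + J = J - 5 J o$)
$L = -119$ ($L = \left(\left(\left(-3\right) \frac{1}{6} + 0 \cdot \frac{1}{6}\right) + 4\right) \left(-30 - 4\right) = \left(\left(- \frac{1}{2} + 0\right) + 4\right) \left(-34\right) = \left(- \frac{1}{2} + 4\right) \left(-34\right) = \frac{7}{2} \left(-34\right) = -119$)
$l{\left(-5,1 \right)} L \left(-14\right) = - 5 \left(1 - 5\right) \left(-119\right) \left(-14\right) = \left(-5\right) \left(-4\right) \left(-119\right) \left(-14\right) = 20 \left(-119\right) \left(-14\right) = \left(-2380\right) \left(-14\right) = 33320$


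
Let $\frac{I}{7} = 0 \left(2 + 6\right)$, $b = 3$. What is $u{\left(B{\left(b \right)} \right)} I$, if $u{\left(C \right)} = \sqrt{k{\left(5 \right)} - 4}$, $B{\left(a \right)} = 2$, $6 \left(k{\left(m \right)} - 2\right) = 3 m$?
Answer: $0$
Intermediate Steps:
$k{\left(m \right)} = 2 + \frac{m}{2}$ ($k{\left(m \right)} = 2 + \frac{3 m}{6} = 2 + \frac{m}{2}$)
$I = 0$ ($I = 7 \cdot 0 \left(2 + 6\right) = 7 \cdot 0 \cdot 8 = 7 \cdot 0 = 0$)
$u{\left(C \right)} = \frac{\sqrt{2}}{2}$ ($u{\left(C \right)} = \sqrt{\left(2 + \frac{1}{2} \cdot 5\right) - 4} = \sqrt{\left(2 + \frac{5}{2}\right) - 4} = \sqrt{\frac{9}{2} - 4} = \sqrt{\frac{1}{2}} = \frac{\sqrt{2}}{2}$)
$u{\left(B{\left(b \right)} \right)} I = \frac{\sqrt{2}}{2} \cdot 0 = 0$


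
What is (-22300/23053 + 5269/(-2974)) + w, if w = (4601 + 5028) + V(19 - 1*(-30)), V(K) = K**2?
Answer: 824584466203/68559622 ≈ 12027.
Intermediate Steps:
w = 12030 (w = (4601 + 5028) + (19 - 1*(-30))**2 = 9629 + (19 + 30)**2 = 9629 + 49**2 = 9629 + 2401 = 12030)
(-22300/23053 + 5269/(-2974)) + w = (-22300/23053 + 5269/(-2974)) + 12030 = (-22300*1/23053 + 5269*(-1/2974)) + 12030 = (-22300/23053 - 5269/2974) + 12030 = -187786457/68559622 + 12030 = 824584466203/68559622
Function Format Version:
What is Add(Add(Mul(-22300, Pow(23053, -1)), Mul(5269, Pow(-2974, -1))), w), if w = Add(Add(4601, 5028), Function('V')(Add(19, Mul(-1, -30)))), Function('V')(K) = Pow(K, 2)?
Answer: Rational(824584466203, 68559622) ≈ 12027.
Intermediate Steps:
w = 12030 (w = Add(Add(4601, 5028), Pow(Add(19, Mul(-1, -30)), 2)) = Add(9629, Pow(Add(19, 30), 2)) = Add(9629, Pow(49, 2)) = Add(9629, 2401) = 12030)
Add(Add(Mul(-22300, Pow(23053, -1)), Mul(5269, Pow(-2974, -1))), w) = Add(Add(Mul(-22300, Pow(23053, -1)), Mul(5269, Pow(-2974, -1))), 12030) = Add(Add(Mul(-22300, Rational(1, 23053)), Mul(5269, Rational(-1, 2974))), 12030) = Add(Add(Rational(-22300, 23053), Rational(-5269, 2974)), 12030) = Add(Rational(-187786457, 68559622), 12030) = Rational(824584466203, 68559622)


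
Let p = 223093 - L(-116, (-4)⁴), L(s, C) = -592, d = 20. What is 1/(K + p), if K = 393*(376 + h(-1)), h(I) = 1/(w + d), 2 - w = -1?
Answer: 23/8543812 ≈ 2.6920e-6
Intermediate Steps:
w = 3 (w = 2 - 1*(-1) = 2 + 1 = 3)
p = 223685 (p = 223093 - 1*(-592) = 223093 + 592 = 223685)
h(I) = 1/23 (h(I) = 1/(3 + 20) = 1/23)
K = 3399057/23 (K = 393*(376 + 1/23) = 393*(8649/23) = 3399057/23 ≈ 1.4779e+5)
1/(K + p) = 1/(3399057/23 + 223685) = 1/(8543812/23) = 23/8543812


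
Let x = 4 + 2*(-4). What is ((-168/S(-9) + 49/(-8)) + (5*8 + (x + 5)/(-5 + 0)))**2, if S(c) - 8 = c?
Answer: 65076489/1600 ≈ 40673.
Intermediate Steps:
S(c) = 8 + c
x = -4 (x = 4 - 8 = -4)
((-168/S(-9) + 49/(-8)) + (5*8 + (x + 5)/(-5 + 0)))**2 = ((-168/(8 - 9) + 49/(-8)) + (5*8 + (-4 + 5)/(-5 + 0)))**2 = ((-168/(-1) + 49*(-1/8)) + (40 + 1/(-5)))**2 = ((-168*(-1) - 49/8) + (40 + 1*(-1/5)))**2 = ((168 - 49/8) + (40 - 1/5))**2 = (1295/8 + 199/5)**2 = (8067/40)**2 = 65076489/1600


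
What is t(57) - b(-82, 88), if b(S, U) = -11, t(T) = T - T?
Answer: 11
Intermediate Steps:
t(T) = 0
t(57) - b(-82, 88) = 0 - 1*(-11) = 0 + 11 = 11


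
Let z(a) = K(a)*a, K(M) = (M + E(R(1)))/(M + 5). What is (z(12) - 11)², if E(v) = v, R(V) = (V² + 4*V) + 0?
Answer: 1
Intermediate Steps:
R(V) = V² + 4*V
K(M) = 1 (K(M) = (M + 1*(4 + 1))/(M + 5) = (M + 1*5)/(5 + M) = (M + 5)/(5 + M) = (5 + M)/(5 + M) = 1)
z(a) = a (z(a) = 1*a = a)
(z(12) - 11)² = (12 - 11)² = 1² = 1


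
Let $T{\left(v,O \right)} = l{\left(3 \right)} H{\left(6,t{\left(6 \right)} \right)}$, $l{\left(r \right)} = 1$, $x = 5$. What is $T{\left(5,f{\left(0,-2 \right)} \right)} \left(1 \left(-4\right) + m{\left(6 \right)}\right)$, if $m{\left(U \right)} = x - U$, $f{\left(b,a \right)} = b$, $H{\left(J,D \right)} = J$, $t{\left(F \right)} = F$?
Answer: $-30$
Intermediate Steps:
$m{\left(U \right)} = 5 - U$
$T{\left(v,O \right)} = 6$ ($T{\left(v,O \right)} = 1 \cdot 6 = 6$)
$T{\left(5,f{\left(0,-2 \right)} \right)} \left(1 \left(-4\right) + m{\left(6 \right)}\right) = 6 \left(1 \left(-4\right) + \left(5 - 6\right)\right) = 6 \left(-4 + \left(5 - 6\right)\right) = 6 \left(-4 - 1\right) = 6 \left(-5\right) = -30$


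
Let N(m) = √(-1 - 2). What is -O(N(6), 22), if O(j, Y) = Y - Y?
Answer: 0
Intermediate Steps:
N(m) = I*√3 (N(m) = √(-3) = I*√3)
O(j, Y) = 0
-O(N(6), 22) = -1*0 = 0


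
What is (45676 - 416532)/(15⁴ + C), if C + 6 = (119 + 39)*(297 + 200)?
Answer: -370856/129145 ≈ -2.8716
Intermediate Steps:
C = 78520 (C = -6 + (119 + 39)*(297 + 200) = -6 + 158*497 = -6 + 78526 = 78520)
(45676 - 416532)/(15⁴ + C) = (45676 - 416532)/(15⁴ + 78520) = -370856/(50625 + 78520) = -370856/129145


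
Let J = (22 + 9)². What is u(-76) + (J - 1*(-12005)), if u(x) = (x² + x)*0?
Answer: 12966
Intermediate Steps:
u(x) = 0 (u(x) = (x + x²)*0 = 0)
J = 961 (J = 31² = 961)
u(-76) + (J - 1*(-12005)) = 0 + (961 - 1*(-12005)) = 0 + (961 + 12005) = 0 + 12966 = 12966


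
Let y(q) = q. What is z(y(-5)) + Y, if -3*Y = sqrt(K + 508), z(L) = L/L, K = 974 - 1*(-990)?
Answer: 1 - 2*sqrt(618)/3 ≈ -15.573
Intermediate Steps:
K = 1964 (K = 974 + 990 = 1964)
z(L) = 1
Y = -2*sqrt(618)/3 (Y = -sqrt(1964 + 508)/3 = -2*sqrt(618)/3 ≈ -16.573)
z(y(-5)) + Y = 1 - 2*sqrt(618)/3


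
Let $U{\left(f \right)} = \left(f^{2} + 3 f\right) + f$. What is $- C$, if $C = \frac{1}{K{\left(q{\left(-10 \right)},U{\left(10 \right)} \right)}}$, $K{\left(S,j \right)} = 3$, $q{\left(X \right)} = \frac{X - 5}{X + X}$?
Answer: $- \frac{1}{3} \approx -0.33333$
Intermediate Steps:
$q{\left(X \right)} = \frac{-5 + X}{2 X}$
$U{\left(f \right)} = f^{2} + 4 f$
$C = \frac{1}{3} \approx 0.33333$
$- C = \left(-1\right) \frac{1}{3} = - \frac{1}{3}$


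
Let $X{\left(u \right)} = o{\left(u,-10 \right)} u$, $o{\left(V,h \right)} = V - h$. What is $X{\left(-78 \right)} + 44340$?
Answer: $49644$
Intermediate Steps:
$X{\left(u \right)} = u \left(10 + u\right)$ ($X{\left(u \right)} = \left(u - -10\right) u = \left(u + 10\right) u = \left(10 + u\right) u = u \left(10 + u\right)$)
$X{\left(-78 \right)} + 44340 = - 78 \left(10 - 78\right) + 44340 = \left(-78\right) \left(-68\right) + 44340 = 5304 + 44340 = 49644$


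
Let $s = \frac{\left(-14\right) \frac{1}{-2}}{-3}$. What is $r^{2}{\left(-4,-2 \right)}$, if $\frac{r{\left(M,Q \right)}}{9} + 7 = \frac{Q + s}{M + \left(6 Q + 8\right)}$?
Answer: $\frac{216225}{64} \approx 3378.5$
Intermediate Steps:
$s = - \frac{7}{3}$ ($s = \left(-14\right) \left(- \frac{1}{2}\right) \left(- \frac{1}{3}\right) = 7 \left(- \frac{1}{3}\right) = - \frac{7}{3} \approx -2.3333$)
$r{\left(M,Q \right)} = -63 + \frac{9 \left(- \frac{7}{3} + Q\right)}{8 + M + 6 Q}$ ($r{\left(M,Q \right)} = -63 + 9 \frac{Q - \frac{7}{3}}{M + \left(6 Q + 8\right)} = -63 + 9 \frac{- \frac{7}{3} + Q}{M + \left(8 + 6 Q\right)} = -63 + 9 \frac{- \frac{7}{3} + Q}{8 + M + 6 Q} = -63 + \frac{9 \left(- \frac{7}{3} + Q\right)}{8 + M + 6 Q}$)
$r^{2}{\left(-4,-2 \right)} = \left(\frac{3 \left(-175 - -246 - -84\right)}{8 - 4 + 6 \left(-2\right)}\right)^{2} = \left(\frac{3 \left(-175 + 246 + 84\right)}{8 - 4 - 12}\right)^{2} = \left(3 \frac{1}{-8} \cdot 155\right)^{2} = \left(3 \left(- \frac{1}{8}\right) 155\right)^{2} = \left(- \frac{465}{8}\right)^{2} = \frac{216225}{64}$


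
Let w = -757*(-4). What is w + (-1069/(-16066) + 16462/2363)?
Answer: 115221869363/37963958 ≈ 3035.0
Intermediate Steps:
w = 3028
w + (-1069/(-16066) + 16462/2363) = 3028 + (-1069/(-16066) + 16462/2363) = 3028 + (-1069*(-1/16066) + 16462*(1/2363)) = 3028 + (1069/16066 + 16462/2363) = 3028 + 267004539/37963958 = 115221869363/37963958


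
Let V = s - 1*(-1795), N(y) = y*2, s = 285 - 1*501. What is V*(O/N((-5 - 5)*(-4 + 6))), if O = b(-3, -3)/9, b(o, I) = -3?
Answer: 1579/120 ≈ 13.158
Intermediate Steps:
s = -216 (s = 285 - 501 = -216)
O = -1/3 (O = -3/9 = -3*1/9 = -1/3 ≈ -0.33333)
N(y) = 2*y
V = 1579 (V = -216 - 1*(-1795) = -216 + 1795 = 1579)
V*(O/N((-5 - 5)*(-4 + 6))) = 1579*(-1/(2*(-5 - 5)*(-4 + 6))/3) = 1579*(-1/(3*(2*(-10*2)))) = 1579*(-1/(3*(2*(-20)))) = 1579*(-1/3/(-40)) = 1579*(-1/3*(-1/40)) = 1579*(1/120) = 1579/120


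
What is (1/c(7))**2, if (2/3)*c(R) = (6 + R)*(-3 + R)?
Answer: 1/6084 ≈ 0.00016437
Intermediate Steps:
c(R) = 3*(-3 + R)*(6 + R)/2 (c(R) = 3*((6 + R)*(-3 + R))/2 = 3*((-3 + R)*(6 + R))/2 = 3*(-3 + R)*(6 + R)/2)
(1/c(7))**2 = (1/(-27 + (3/2)*7**2 + (9/2)*7))**2 = (1/(-27 + (3/2)*49 + 63/2))**2 = (1/(-27 + 147/2 + 63/2))**2 = (1/78)**2 = 1/6084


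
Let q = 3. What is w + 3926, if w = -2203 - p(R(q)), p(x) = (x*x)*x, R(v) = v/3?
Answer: 1722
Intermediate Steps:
R(v) = v/3 (R(v) = v*(⅓) = v/3)
p(x) = x³ (p(x) = x²*x = x³)
w = -2204 (w = -2203 - ((⅓)*3)³ = -2203 - 1*1³ = -2203 - 1*1 = -2203 - 1 = -2204)
w + 3926 = -2204 + 3926 = 1722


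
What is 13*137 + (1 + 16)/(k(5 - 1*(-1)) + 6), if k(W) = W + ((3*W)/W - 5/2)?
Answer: 44559/25 ≈ 1782.4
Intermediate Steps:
k(W) = ½ + W (k(W) = W + (3 - 5*½) = W + (3 - 5/2) = W + ½ = ½ + W)
13*137 + (1 + 16)/(k(5 - 1*(-1)) + 6) = 13*137 + (1 + 16)/((½ + (5 - 1*(-1))) + 6) = 1781 + 17/((½ + (5 + 1)) + 6) = 1781 + 17/((½ + 6) + 6) = 1781 + 17/(13/2 + 6) = 1781 + 17/(25/2) = 1781 + 17*(2/25) = 1781 + 34/25 = 44559/25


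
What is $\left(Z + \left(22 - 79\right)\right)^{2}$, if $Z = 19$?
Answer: $1444$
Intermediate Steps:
$\left(Z + \left(22 - 79\right)\right)^{2} = \left(19 + \left(22 - 79\right)\right)^{2} = \left(19 - 57\right)^{2} = \left(-38\right)^{2} = 1444$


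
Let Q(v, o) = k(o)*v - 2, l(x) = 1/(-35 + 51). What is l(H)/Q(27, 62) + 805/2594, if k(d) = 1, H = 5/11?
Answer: 162297/518800 ≈ 0.31283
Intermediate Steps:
H = 5/11 (H = 5*(1/11) = 5/11 ≈ 0.45455)
l(x) = 1/16
Q(v, o) = -2 + v (Q(v, o) = 1*v - 2 = v - 2 = -2 + v)
l(H)/Q(27, 62) + 805/2594 = 1/(16*(-2 + 27)) + 805/2594 = (1/16)/25 + 805*(1/2594) = (1/16)*(1/25) + 805/2594 = 1/400 + 805/2594 = 162297/518800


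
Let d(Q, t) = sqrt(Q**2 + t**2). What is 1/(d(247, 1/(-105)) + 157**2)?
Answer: 271755225/6697821916799 - 105*sqrt(672624226)/6697821916799 ≈ 4.0167e-5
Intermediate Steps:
1/(d(247, 1/(-105)) + 157**2) = 1/(sqrt(247**2 + (1/(-105))**2) + 157**2) = 1/(sqrt(61009 + (-1/105)**2) + 24649) = 1/(sqrt(61009 + 1/11025) + 24649) = 1/(sqrt(672624226/11025) + 24649) = 1/(sqrt(672624226)/105 + 24649) = 1/(24649 + sqrt(672624226)/105)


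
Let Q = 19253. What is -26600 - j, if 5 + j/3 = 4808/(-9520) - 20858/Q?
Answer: -608981619731/22911070 ≈ -26580.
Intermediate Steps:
j = -452842269/22911070 (j = -15 + 3*(4808/(-9520) - 20858/19253) = -15 + 3*(4808*(-1/9520) - 20858*1/19253) = -15 + 3*(-601/1190 - 20858/19253) = -15 + 3*(-36392073/22911070) = -15 - 109176219/22911070 = -452842269/22911070 ≈ -19.765)
-26600 - j = -26600 - 1*(-452842269/22911070) = -26600 + 452842269/22911070 = -608981619731/22911070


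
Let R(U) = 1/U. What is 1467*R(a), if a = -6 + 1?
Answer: -1467/5 ≈ -293.40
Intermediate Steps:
a = -5
1467*R(a) = 1467/(-5) = 1467*(-⅕) = -1467/5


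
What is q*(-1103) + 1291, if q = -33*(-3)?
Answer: -107906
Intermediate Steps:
q = 99
q*(-1103) + 1291 = 99*(-1103) + 1291 = -109197 + 1291 = -107906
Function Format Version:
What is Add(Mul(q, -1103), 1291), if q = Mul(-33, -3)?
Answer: -107906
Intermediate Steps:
q = 99
Add(Mul(q, -1103), 1291) = Add(Mul(99, -1103), 1291) = Add(-109197, 1291) = -107906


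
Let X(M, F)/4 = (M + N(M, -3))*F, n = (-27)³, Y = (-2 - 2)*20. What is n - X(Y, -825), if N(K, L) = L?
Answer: -293583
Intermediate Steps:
Y = -80 (Y = -4*20 = -80)
n = -19683
X(M, F) = 4*F*(-3 + M) (X(M, F) = 4*((M - 3)*F) = 4*((-3 + M)*F) = 4*(F*(-3 + M)) = 4*F*(-3 + M))
n - X(Y, -825) = -19683 - 4*(-825)*(-3 - 80) = -19683 - 4*(-825)*(-83) = -19683 - 1*273900 = -19683 - 273900 = -293583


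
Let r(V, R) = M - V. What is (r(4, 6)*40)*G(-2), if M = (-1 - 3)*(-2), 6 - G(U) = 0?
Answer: 960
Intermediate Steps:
G(U) = 6 (G(U) = 6 - 1*0 = 6 + 0 = 6)
M = 8 (M = -4*(-2) = 8)
r(V, R) = 8 - V
(r(4, 6)*40)*G(-2) = ((8 - 1*4)*40)*6 = ((8 - 4)*40)*6 = (4*40)*6 = 160*6 = 960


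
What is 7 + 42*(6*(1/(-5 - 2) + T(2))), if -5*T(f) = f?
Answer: -649/5 ≈ -129.80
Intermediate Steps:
T(f) = -f/5
7 + 42*(6*(1/(-5 - 2) + T(2))) = 7 + 42*(6*(1/(-5 - 2) - ⅕*2)) = 7 + 42*(6*(1/(-7) - ⅖)) = 7 + 42*(6*(-⅐ - ⅖)) = 7 + 42*(6*(-19/35)) = 7 + 42*(-114/35) = 7 - 684/5 = -649/5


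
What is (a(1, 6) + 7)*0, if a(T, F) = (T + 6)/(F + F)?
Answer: 0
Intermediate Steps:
a(T, F) = (6 + T)/(2*F) (a(T, F) = (6 + T)/((2*F)) = (6 + T)*(1/(2*F)) = (6 + T)/(2*F))
(a(1, 6) + 7)*0 = ((1/2)*(6 + 1)/6 + 7)*0 = ((1/2)*(1/6)*7 + 7)*0 = (7/12 + 7)*0 = (91/12)*0 = 0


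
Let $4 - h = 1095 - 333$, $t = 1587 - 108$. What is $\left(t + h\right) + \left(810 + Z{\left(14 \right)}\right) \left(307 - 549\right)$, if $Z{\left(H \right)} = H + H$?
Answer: $-202075$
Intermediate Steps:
$Z{\left(H \right)} = 2 H$
$t = 1479$
$h = -758$ ($h = 4 - \left(1095 - 333\right) = 4 - 762 = -758$)
$\left(t + h\right) + \left(810 + Z{\left(14 \right)}\right) \left(307 - 549\right) = \left(1479 - 758\right) + \left(810 + 2 \cdot 14\right) \left(307 - 549\right) = 721 + \left(810 + 28\right) \left(-242\right) = 721 + 838 \left(-242\right) = 721 - 202796 = -202075$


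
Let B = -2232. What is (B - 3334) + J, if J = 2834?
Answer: -2732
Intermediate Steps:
(B - 3334) + J = (-2232 - 3334) + 2834 = -5566 + 2834 = -2732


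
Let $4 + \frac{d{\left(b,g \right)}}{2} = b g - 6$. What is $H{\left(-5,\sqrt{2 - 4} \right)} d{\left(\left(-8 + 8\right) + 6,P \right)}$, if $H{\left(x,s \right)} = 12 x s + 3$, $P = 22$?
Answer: $732 - 14640 i \sqrt{2} \approx 732.0 - 20704.0 i$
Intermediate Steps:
$d{\left(b,g \right)} = -20 + 2 b g$ ($d{\left(b,g \right)} = -8 + 2 \left(b g - 6\right) = -8 + 2 \left(-6 + b g\right) = -8 + \left(-12 + 2 b g\right) = -20 + 2 b g$)
$H{\left(x,s \right)} = 3 + 12 s x$ ($H{\left(x,s \right)} = 12 s x + 3 = 3 + 12 s x$)
$H{\left(-5,\sqrt{2 - 4} \right)} d{\left(\left(-8 + 8\right) + 6,P \right)} = \left(3 + 12 \sqrt{2 - 4} \left(-5\right)\right) \left(-20 + 2 \left(\left(-8 + 8\right) + 6\right) 22\right) = \left(3 + 12 \sqrt{-2} \left(-5\right)\right) \left(-20 + 2 \left(0 + 6\right) 22\right) = \left(3 + 12 i \sqrt{2} \left(-5\right)\right) \left(-20 + 2 \cdot 6 \cdot 22\right) = \left(3 - 60 i \sqrt{2}\right) \left(-20 + 264\right) = \left(3 - 60 i \sqrt{2}\right) 244 = 732 - 14640 i \sqrt{2}$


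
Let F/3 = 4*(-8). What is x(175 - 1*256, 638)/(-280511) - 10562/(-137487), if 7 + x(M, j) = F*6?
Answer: 5645477/71552163 ≈ 0.078900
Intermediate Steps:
F = -96 (F = 3*(4*(-8)) = 3*(-32) = -96)
x(M, j) = -583 (x(M, j) = -7 - 96*6 = -7 - 576 = -583)
x(175 - 1*256, 638)/(-280511) - 10562/(-137487) = -583/(-280511) - 10562/(-137487) = -583*(-1/280511) - 10562*(-1/137487) = 53/25501 + 10562/137487 = 5645477/71552163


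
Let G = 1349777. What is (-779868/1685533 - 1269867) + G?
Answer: 134690162162/1685533 ≈ 79910.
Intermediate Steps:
(-779868/1685533 - 1269867) + G = (-779868/1685533 - 1269867) + 1349777 = -2140403513979/1685533 + 1349777 = 134690162162/1685533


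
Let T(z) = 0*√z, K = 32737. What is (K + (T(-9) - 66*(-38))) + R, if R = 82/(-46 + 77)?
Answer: 1092677/31 ≈ 35248.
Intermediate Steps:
T(z) = 0
R = 82/31 ≈ 2.6452
(K + (T(-9) - 66*(-38))) + R = (32737 + (0 - 66*(-38))) + 82/31 = (32737 + (0 + 2508)) + 82/31 = (32737 + 2508) + 82/31 = 35245 + 82/31 = 1092677/31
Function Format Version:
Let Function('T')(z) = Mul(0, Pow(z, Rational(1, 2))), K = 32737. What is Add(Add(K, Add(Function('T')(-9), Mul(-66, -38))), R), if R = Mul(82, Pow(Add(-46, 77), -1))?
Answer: Rational(1092677, 31) ≈ 35248.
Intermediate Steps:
Function('T')(z) = 0
R = Rational(82, 31) (R = Mul(82, Pow(31, -1)) = Mul(82, Rational(1, 31)) = Rational(82, 31) ≈ 2.6452)
Add(Add(K, Add(Function('T')(-9), Mul(-66, -38))), R) = Add(Add(32737, Add(0, Mul(-66, -38))), Rational(82, 31)) = Add(Add(32737, Add(0, 2508)), Rational(82, 31)) = Add(Add(32737, 2508), Rational(82, 31)) = Add(35245, Rational(82, 31)) = Rational(1092677, 31)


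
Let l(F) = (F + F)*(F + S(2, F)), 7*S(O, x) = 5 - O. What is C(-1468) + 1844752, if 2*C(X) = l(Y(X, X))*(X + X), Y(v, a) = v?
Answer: -44264209840/7 ≈ -6.3235e+9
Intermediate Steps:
S(O, x) = 5/7 - O/7 (S(O, x) = (5 - O)/7 = 5/7 - O/7)
l(F) = 2*F*(3/7 + F) (l(F) = (F + F)*(F + (5/7 - ⅐*2)) = (2*F)*(F + (5/7 - 2/7)) = (2*F)*(F + 3/7) = (2*F)*(3/7 + F) = 2*F*(3/7 + F))
C(X) = 2*X²*(3 + 7*X)/7 (C(X) = ((2*X*(3 + 7*X)/7)*(X + X))/2 = ((2*X*(3 + 7*X)/7)*(2*X))/2 = (4*X²*(3 + 7*X)/7)/2 = 2*X²*(3 + 7*X)/7)
C(-1468) + 1844752 = (-1468)²*(6/7 + 2*(-1468)) + 1844752 = 2155024*(6/7 - 2936) + 1844752 = 2155024*(-20546/7) + 1844752 = -44277123104/7 + 1844752 = -44264209840/7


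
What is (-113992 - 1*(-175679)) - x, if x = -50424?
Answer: 112111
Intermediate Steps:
(-113992 - 1*(-175679)) - x = (-113992 - 1*(-175679)) - 1*(-50424) = (-113992 + 175679) + 50424 = 61687 + 50424 = 112111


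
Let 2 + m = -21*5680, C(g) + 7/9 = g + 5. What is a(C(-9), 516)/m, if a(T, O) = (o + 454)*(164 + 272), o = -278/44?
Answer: -1073541/656051 ≈ -1.6364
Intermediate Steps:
C(g) = 38/9 + g (C(g) = -7/9 + (g + 5) = -7/9 + (5 + g) = 38/9 + g)
o = -139/22 (o = -278*1/44 = -139/22 ≈ -6.3182)
a(T, O) = 2147082/11 (a(T, O) = (-139/22 + 454)*(164 + 272) = (9849/22)*436 = 2147082/11)
m = -119282 (m = -2 - 21*5680 = -2 - 119280 = -119282)
a(C(-9), 516)/m = (2147082/11)/(-119282) = (2147082/11)*(-1/119282) = -1073541/656051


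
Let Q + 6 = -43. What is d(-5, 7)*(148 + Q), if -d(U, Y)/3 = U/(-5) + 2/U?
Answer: -891/5 ≈ -178.20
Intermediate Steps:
d(U, Y) = -6/U + 3*U/5 (d(U, Y) = -3*(U/(-5) + 2/U) = -3*(U*(-⅕) + 2/U) = -3*(-U/5 + 2/U) = -3*(2/U - U/5) = -6/U + 3*U/5)
Q = -49 (Q = -6 - 43 = -49)
d(-5, 7)*(148 + Q) = (-6/(-5) + (⅗)*(-5))*(148 - 49) = (-6*(-⅕) - 3)*99 = (6/5 - 3)*99 = -9/5*99 = -891/5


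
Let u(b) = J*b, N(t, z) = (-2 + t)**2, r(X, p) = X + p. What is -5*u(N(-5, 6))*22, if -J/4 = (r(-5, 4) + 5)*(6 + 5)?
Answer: 948640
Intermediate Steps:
J = -176 (J = -4*((-5 + 4) + 5)*(6 + 5) = -4*(-1 + 5)*11 = -16*11 = -4*44 = -176)
u(b) = -176*b
-5*u(N(-5, 6))*22 = -(-880)*(-2 - 5)**2*22 = -(-880)*(-7)**2*22 = -(-880)*49*22 = -5*(-8624)*22 = 43120*22 = 948640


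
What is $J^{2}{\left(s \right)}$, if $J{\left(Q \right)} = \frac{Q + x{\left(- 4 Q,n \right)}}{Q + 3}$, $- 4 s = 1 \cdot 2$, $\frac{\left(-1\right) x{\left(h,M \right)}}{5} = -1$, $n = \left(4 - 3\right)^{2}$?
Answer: $\frac{81}{25} \approx 3.24$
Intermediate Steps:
$n = 1$ ($n = 1^{2} = 1$)
$x{\left(h,M \right)} = 5$ ($x{\left(h,M \right)} = \left(-5\right) \left(-1\right) = 5$)
$s = - \frac{1}{2}$ ($s = - \frac{1 \cdot 2}{4} = \left(- \frac{1}{4}\right) 2 = - \frac{1}{2} \approx -0.5$)
$J{\left(Q \right)} = \frac{5 + Q}{3 + Q}$ ($J{\left(Q \right)} = \frac{Q + 5}{Q + 3} = \frac{5 + Q}{3 + Q}$)
$J^{2}{\left(s \right)} = \left(\frac{5 - \frac{1}{2}}{3 - \frac{1}{2}}\right)^{2} = \left(\frac{1}{\frac{5}{2}} \cdot \frac{9}{2}\right)^{2} = \left(\frac{2}{5} \cdot \frac{9}{2}\right)^{2} = \left(\frac{9}{5}\right)^{2} = \frac{81}{25}$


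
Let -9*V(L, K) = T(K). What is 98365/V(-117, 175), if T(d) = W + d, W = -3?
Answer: -885285/172 ≈ -5147.0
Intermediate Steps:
T(d) = -3 + d
V(L, K) = ⅓ - K/9 (V(L, K) = -(-3 + K)/9 = ⅓ - K/9)
98365/V(-117, 175) = 98365/(⅓ - ⅑*175) = 98365/(⅓ - 175/9) = 98365/(-172/9) = 98365*(-9/172) = -885285/172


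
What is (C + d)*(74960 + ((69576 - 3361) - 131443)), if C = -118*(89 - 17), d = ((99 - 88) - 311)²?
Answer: 793196928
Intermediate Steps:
d = 90000 (d = (11 - 311)² = (-300)² = 90000)
C = -8496 (C = -118*72 = -8496)
(C + d)*(74960 + ((69576 - 3361) - 131443)) = (-8496 + 90000)*(74960 + ((69576 - 3361) - 131443)) = 81504*(74960 + (66215 - 131443)) = 81504*(74960 - 65228) = 81504*9732 = 793196928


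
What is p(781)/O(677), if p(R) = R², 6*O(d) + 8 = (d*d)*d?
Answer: 1219922/103429575 ≈ 0.011795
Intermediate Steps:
O(d) = -4/3 + d³/6 (O(d) = -4/3 + ((d*d)*d)/6 = -4/3 + (d²*d)/6 = -4/3 + d³/6)
p(781)/O(677) = 781²/(-4/3 + (⅙)*677³) = 609961/(-4/3 + (⅙)*310288733) = 609961/(-4/3 + 310288733/6) = 609961/(103429575/2) = 609961*(2/103429575) = 1219922/103429575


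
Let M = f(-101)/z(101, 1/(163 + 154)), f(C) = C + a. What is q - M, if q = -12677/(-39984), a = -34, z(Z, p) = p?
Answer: 244446851/5712 ≈ 42795.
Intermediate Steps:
q = 1811/5712 (q = -12677*(-1/39984) = 1811/5712 ≈ 0.31705)
f(C) = -34 + C (f(C) = C - 34 = -34 + C)
M = -42795 (M = (-34 - 101)/(1/(163 + 154)) = -135/(1/317) = -135/1/317 = -135*317 = -42795)
q - M = 1811/5712 - 1*(-42795) = 1811/5712 + 42795 = 244446851/5712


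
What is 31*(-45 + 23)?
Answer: -682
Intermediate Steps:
31*(-45 + 23) = 31*(-22) = -682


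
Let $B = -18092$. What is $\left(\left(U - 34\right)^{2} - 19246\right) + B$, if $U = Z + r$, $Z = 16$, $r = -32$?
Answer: $-34838$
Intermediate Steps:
$U = -16$ ($U = 16 - 32 = -16$)
$\left(\left(U - 34\right)^{2} - 19246\right) + B = \left(\left(-16 - 34\right)^{2} - 19246\right) - 18092 = \left(\left(-50\right)^{2} - 19246\right) - 18092 = \left(2500 - 19246\right) - 18092 = -16746 - 18092 = -34838$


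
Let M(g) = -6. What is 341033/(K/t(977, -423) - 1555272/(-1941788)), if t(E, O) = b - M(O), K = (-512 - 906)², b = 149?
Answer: 25660784246405/976160200418 ≈ 26.287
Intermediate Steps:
K = 2010724 (K = (-1418)² = 2010724)
t(E, O) = 155 (t(E, O) = 149 - 1*(-6) = 149 + 6 = 155)
341033/(K/t(977, -423) - 1555272/(-1941788)) = 341033/(2010724/155 - 1555272/(-1941788)) = 341033/(2010724*(1/155) - 1555272*(-1/1941788)) = 341033/(2010724/155 + 388818/485447) = 341033/(976160200418/75244285) = 341033*(75244285/976160200418) = 25660784246405/976160200418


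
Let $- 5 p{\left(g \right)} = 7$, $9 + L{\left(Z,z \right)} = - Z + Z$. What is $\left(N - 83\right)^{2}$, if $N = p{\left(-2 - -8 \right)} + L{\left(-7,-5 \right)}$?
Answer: $\frac{218089}{25} \approx 8723.6$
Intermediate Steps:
$L{\left(Z,z \right)} = -9$ ($L{\left(Z,z \right)} = -9 + \left(- Z + Z\right) = -9 + 0 = -9$)
$p{\left(g \right)} = - \frac{7}{5}$ ($p{\left(g \right)} = \left(- \frac{1}{5}\right) 7 = - \frac{7}{5}$)
$N = - \frac{52}{5}$ ($N = - \frac{7}{5} - 9 = - \frac{52}{5} \approx -10.4$)
$\left(N - 83\right)^{2} = \left(- \frac{52}{5} - 83\right)^{2} = \left(- \frac{467}{5}\right)^{2} = \frac{218089}{25}$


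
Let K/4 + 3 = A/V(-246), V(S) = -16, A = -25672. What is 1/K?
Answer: 1/6406 ≈ 0.00015610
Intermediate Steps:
K = 6406 (K = -12 + 4*(-25672/(-16)) = -12 + 4*(-25672*(-1/16)) = -12 + 4*(3209/2) = -12 + 6418 = 6406)
1/K = 1/6406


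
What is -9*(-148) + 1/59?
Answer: 78589/59 ≈ 1332.0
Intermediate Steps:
-9*(-148) + 1/59 = 1332 + 1/59 = 78589/59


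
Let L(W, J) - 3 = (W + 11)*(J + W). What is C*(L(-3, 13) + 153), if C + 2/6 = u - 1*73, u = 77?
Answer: 2596/3 ≈ 865.33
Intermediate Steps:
L(W, J) = 3 + (11 + W)*(J + W) (L(W, J) = 3 + (W + 11)*(J + W) = 3 + (11 + W)*(J + W))
C = 11/3 (C = -⅓ + (77 - 1*73) = -⅓ + (77 - 73) = -⅓ + 4 = 11/3 ≈ 3.6667)
C*(L(-3, 13) + 153) = 11*((3 + (-3)² + 11*13 + 11*(-3) + 13*(-3)) + 153)/3 = 11*((3 + 9 + 143 - 33 - 39) + 153)/3 = 11*(83 + 153)/3 = (11/3)*236 = 2596/3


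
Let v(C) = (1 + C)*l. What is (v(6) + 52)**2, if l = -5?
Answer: 289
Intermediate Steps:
v(C) = -5 - 5*C (v(C) = (1 + C)*(-5) = -5 - 5*C)
(v(6) + 52)**2 = ((-5 - 5*6) + 52)**2 = ((-5 - 30) + 52)**2 = (-35 + 52)**2 = 17**2 = 289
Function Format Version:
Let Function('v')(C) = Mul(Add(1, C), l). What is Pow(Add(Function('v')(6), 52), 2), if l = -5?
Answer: 289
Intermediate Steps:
Function('v')(C) = Add(-5, Mul(-5, C)) (Function('v')(C) = Mul(Add(1, C), -5) = Add(-5, Mul(-5, C)))
Pow(Add(Function('v')(6), 52), 2) = Pow(Add(Add(-5, Mul(-5, 6)), 52), 2) = Pow(Add(Add(-5, -30), 52), 2) = Pow(Add(-35, 52), 2) = Pow(17, 2) = 289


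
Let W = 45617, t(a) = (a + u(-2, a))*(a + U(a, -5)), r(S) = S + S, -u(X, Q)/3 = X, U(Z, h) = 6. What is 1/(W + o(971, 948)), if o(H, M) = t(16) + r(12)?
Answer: 1/46125 ≈ 2.1680e-5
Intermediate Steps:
u(X, Q) = -3*X
r(S) = 2*S
t(a) = (6 + a)² (t(a) = (a - 3*(-2))*(a + 6) = (a + 6)*(6 + a) = (6 + a)*(6 + a) = (6 + a)²)
o(H, M) = 508 (o(H, M) = (36 + 16² + 12*16) + 2*12 = (36 + 256 + 192) + 24 = 484 + 24 = 508)
1/(W + o(971, 948)) = 1/(45617 + 508) = 1/46125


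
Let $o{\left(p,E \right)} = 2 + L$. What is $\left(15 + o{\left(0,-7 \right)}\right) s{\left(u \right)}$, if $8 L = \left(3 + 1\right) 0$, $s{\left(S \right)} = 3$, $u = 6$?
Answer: $51$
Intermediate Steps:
$L = 0$ ($L = \frac{\left(3 + 1\right) 0}{8} = \frac{4 \cdot 0}{8} = \frac{1}{8} \cdot 0 = 0$)
$o{\left(p,E \right)} = 2$ ($o{\left(p,E \right)} = 2 + 0 = 2$)
$\left(15 + o{\left(0,-7 \right)}\right) s{\left(u \right)} = \left(15 + 2\right) 3 = 17 \cdot 3 = 51$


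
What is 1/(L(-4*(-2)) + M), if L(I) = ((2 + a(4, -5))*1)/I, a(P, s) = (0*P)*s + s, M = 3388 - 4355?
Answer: -8/7739 ≈ -0.0010337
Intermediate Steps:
M = -967
a(P, s) = s (a(P, s) = 0*s + s = 0 + s = s)
L(I) = -3/I (L(I) = ((2 - 5)*1)/I = (-3*1)/I = -3/I)
1/(L(-4*(-2)) + M) = 1/(-3/((-4*(-2))) - 967) = 1/(-3/8 - 967) = 1/(-7739/8) = -8/7739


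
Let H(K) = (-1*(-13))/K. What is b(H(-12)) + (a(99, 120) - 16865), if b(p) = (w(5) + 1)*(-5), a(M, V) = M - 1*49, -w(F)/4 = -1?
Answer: -16840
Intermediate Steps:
w(F) = 4 (w(F) = -4*(-1) = 4)
H(K) = 13/K
a(M, V) = -49 + M (a(M, V) = M - 49 = -49 + M)
b(p) = -25 (b(p) = (4 + 1)*(-5) = 5*(-5) = -25)
b(H(-12)) + (a(99, 120) - 16865) = -25 + ((-49 + 99) - 16865) = -25 + (50 - 16865) = -25 - 16815 = -16840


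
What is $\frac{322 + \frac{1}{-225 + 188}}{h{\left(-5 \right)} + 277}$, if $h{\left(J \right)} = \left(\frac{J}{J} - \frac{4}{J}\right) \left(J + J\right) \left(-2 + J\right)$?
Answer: $\frac{11913}{14911} \approx 0.79894$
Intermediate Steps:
$h{\left(J \right)} = 2 J \left(1 - \frac{4}{J}\right) \left(-2 + J\right)$ ($h{\left(J \right)} = \left(1 - \frac{4}{J}\right) 2 J \left(-2 + J\right) = 2 J \left(1 - \frac{4}{J}\right) \left(-2 + J\right)$)
$\frac{322 + \frac{1}{-225 + 188}}{h{\left(-5 \right)} + 277} = \frac{322 + \frac{1}{-225 + 188}}{\left(16 - -60 + 2 \left(-5\right)^{2}\right) + 277} = \frac{322 + \frac{1}{-37}}{\left(16 + 60 + 2 \cdot 25\right) + 277} = \frac{322 - \frac{1}{37}}{\left(16 + 60 + 50\right) + 277} = \frac{11913}{37 \left(126 + 277\right)} = \frac{11913}{37 \cdot 403} = \frac{11913}{37} \cdot \frac{1}{403} = \frac{11913}{14911}$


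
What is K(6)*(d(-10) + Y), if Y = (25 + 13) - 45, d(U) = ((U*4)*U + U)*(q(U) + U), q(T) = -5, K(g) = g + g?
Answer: -70284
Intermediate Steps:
K(g) = 2*g
d(U) = (-5 + U)*(U + 4*U**2) (d(U) = ((U*4)*U + U)*(-5 + U) = ((4*U)*U + U)*(-5 + U) = (4*U**2 + U)*(-5 + U) = (U + 4*U**2)*(-5 + U) = (-5 + U)*(U + 4*U**2))
Y = -7 (Y = 38 - 45 = -7)
K(6)*(d(-10) + Y) = (2*6)*(-10*(-5 - 19*(-10) + 4*(-10)**2) - 7) = 12*(-10*(-5 + 190 + 4*100) - 7) = 12*(-10*(-5 + 190 + 400) - 7) = 12*(-10*585 - 7) = 12*(-5850 - 7) = 12*(-5857) = -70284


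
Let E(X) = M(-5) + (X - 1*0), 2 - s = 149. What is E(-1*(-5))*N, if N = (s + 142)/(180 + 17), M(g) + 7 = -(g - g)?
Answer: 10/197 ≈ 0.050761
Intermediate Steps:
s = -147 (s = 2 - 1*149 = 2 - 149 = -147)
M(g) = -7 (M(g) = -7 - (g - g) = -7 - 1*0 = -7 + 0 = -7)
E(X) = -7 + X (E(X) = -7 + (X - 1*0) = -7 + (X + 0) = -7 + X)
N = -5/197 (N = (-147 + 142)/(180 + 17) = -5/197 ≈ -0.025381)
E(-1*(-5))*N = (-7 - 1*(-5))*(-5/197) = (-7 + 5)*(-5/197) = -2*(-5/197) = 10/197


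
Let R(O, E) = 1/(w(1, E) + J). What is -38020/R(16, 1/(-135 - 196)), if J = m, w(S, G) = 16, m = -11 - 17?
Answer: 456240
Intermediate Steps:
m = -28
J = -28
R(O, E) = -1/12 (R(O, E) = 1/(16 - 28) = 1/(-12) = -1/12)
-38020/R(16, 1/(-135 - 196)) = -38020/(-1/12) = -38020*(-12) = 456240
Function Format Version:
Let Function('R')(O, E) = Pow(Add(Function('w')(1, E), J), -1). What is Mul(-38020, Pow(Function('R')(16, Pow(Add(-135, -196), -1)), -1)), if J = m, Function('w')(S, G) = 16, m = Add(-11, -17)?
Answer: 456240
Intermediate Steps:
m = -28
J = -28
Function('R')(O, E) = Rational(-1, 12) (Function('R')(O, E) = Pow(Add(16, -28), -1) = Pow(-12, -1) = Rational(-1, 12))
Mul(-38020, Pow(Function('R')(16, Pow(Add(-135, -196), -1)), -1)) = Mul(-38020, Pow(Rational(-1, 12), -1)) = Mul(-38020, -12) = 456240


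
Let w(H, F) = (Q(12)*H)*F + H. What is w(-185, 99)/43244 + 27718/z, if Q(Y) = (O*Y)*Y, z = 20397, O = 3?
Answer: -8430938527/46423572 ≈ -181.61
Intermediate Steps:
Q(Y) = 3*Y² (Q(Y) = (3*Y)*Y = 3*Y²)
w(H, F) = H + 432*F*H (w(H, F) = ((3*12²)*H)*F + H = ((3*144)*H)*F + H = (432*H)*F + H = 432*F*H + H = H + 432*F*H)
w(-185, 99)/43244 + 27718/z = -185*(1 + 432*99)/43244 + 27718/20397 = -185*(1 + 42768)*(1/43244) + 27718*(1/20397) = -185*42769*(1/43244) + 27718/20397 = -7912265*1/43244 + 27718/20397 = -416435/2276 + 27718/20397 = -8430938527/46423572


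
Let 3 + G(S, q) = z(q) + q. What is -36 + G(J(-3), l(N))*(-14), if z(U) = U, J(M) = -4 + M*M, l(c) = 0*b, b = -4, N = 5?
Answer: 6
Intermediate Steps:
l(c) = 0 (l(c) = 0*(-4) = 0)
J(M) = -4 + M**2
G(S, q) = -3 + 2*q (G(S, q) = -3 + (q + q) = -3 + 2*q)
-36 + G(J(-3), l(N))*(-14) = -36 + (-3 + 2*0)*(-14) = -36 + (-3 + 0)*(-14) = -36 - 3*(-14) = -36 + 42 = 6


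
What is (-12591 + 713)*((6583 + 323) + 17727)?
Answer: -292590774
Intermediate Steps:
(-12591 + 713)*((6583 + 323) + 17727) = -11878*(6906 + 17727) = -11878*24633 = -292590774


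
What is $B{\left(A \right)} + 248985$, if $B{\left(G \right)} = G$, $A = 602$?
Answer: $249587$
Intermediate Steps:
$B{\left(A \right)} + 248985 = 602 + 248985 = 249587$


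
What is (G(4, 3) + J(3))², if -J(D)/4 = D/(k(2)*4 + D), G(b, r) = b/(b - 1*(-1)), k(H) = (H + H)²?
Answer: 43264/112225 ≈ 0.38551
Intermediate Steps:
k(H) = 4*H² (k(H) = (2*H)² = 4*H²)
G(b, r) = b/(1 + b) (G(b, r) = b/(b + 1) = b/(1 + b))
J(D) = -4*D/(64 + D) (J(D) = -4*D/((4*2²)*4 + D) = -4*D/((4*4)*4 + D) = -4*D/(16*4 + D) = -4*D/(64 + D))
(G(4, 3) + J(3))² = (4/(1 + 4) - 4*3/(64 + 3))² = (4/5 - 4*3/67)² = (4*(⅕) - 4*3*1/67)² = (⅘ - 12/67)² = (208/335)² = 43264/112225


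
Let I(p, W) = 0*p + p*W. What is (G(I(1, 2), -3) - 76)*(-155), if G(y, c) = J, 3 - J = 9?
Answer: 12710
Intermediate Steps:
I(p, W) = W*p (I(p, W) = 0 + W*p = W*p)
J = -6 (J = 3 - 1*9 = 3 - 9 = -6)
G(y, c) = -6
(G(I(1, 2), -3) - 76)*(-155) = (-6 - 76)*(-155) = -82*(-155) = 12710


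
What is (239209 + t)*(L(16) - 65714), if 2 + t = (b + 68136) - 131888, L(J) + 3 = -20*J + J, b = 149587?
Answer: -21459597882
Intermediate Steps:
L(J) = -3 - 19*J (L(J) = -3 + (-20*J + J) = -3 - 19*J)
t = 85833 (t = -2 + ((149587 + 68136) - 131888) = -2 + (217723 - 131888) = -2 + 85835 = 85833)
(239209 + t)*(L(16) - 65714) = (239209 + 85833)*((-3 - 19*16) - 65714) = 325042*((-3 - 304) - 65714) = 325042*(-307 - 65714) = 325042*(-66021) = -21459597882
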